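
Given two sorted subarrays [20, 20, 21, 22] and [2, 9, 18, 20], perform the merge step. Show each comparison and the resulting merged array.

Merging process:

Compare 20 vs 2: take 2 from right. Merged: [2]
Compare 20 vs 9: take 9 from right. Merged: [2, 9]
Compare 20 vs 18: take 18 from right. Merged: [2, 9, 18]
Compare 20 vs 20: take 20 from left. Merged: [2, 9, 18, 20]
Compare 20 vs 20: take 20 from left. Merged: [2, 9, 18, 20, 20]
Compare 21 vs 20: take 20 from right. Merged: [2, 9, 18, 20, 20, 20]
Append remaining from left: [21, 22]. Merged: [2, 9, 18, 20, 20, 20, 21, 22]

Final merged array: [2, 9, 18, 20, 20, 20, 21, 22]
Total comparisons: 6

The merged array is [2, 9, 18, 20, 20, 20, 21, 22], requiring 6 comparisons. The merge step runs in O(n) time where n is the total number of elements.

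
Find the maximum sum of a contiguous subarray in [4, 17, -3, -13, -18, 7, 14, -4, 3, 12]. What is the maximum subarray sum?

Using Kadane's algorithm on [4, 17, -3, -13, -18, 7, 14, -4, 3, 12]:

Scanning through the array:
Position 1 (value 17): max_ending_here = 21, max_so_far = 21
Position 2 (value -3): max_ending_here = 18, max_so_far = 21
Position 3 (value -13): max_ending_here = 5, max_so_far = 21
Position 4 (value -18): max_ending_here = -13, max_so_far = 21
Position 5 (value 7): max_ending_here = 7, max_so_far = 21
Position 6 (value 14): max_ending_here = 21, max_so_far = 21
Position 7 (value -4): max_ending_here = 17, max_so_far = 21
Position 8 (value 3): max_ending_here = 20, max_so_far = 21
Position 9 (value 12): max_ending_here = 32, max_so_far = 32

Maximum subarray: [7, 14, -4, 3, 12]
Maximum sum: 32

The maximum subarray is [7, 14, -4, 3, 12] with sum 32. This subarray runs from index 5 to index 9.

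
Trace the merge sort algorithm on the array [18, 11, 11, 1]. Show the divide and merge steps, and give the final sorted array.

Merge sort trace:

Split: [18, 11, 11, 1] -> [18, 11] and [11, 1]
  Split: [18, 11] -> [18] and [11]
  Merge: [18] + [11] -> [11, 18]
  Split: [11, 1] -> [11] and [1]
  Merge: [11] + [1] -> [1, 11]
Merge: [11, 18] + [1, 11] -> [1, 11, 11, 18]

Final sorted array: [1, 11, 11, 18]

The merge sort proceeds by recursively splitting the array and merging sorted halves.
After all merges, the sorted array is [1, 11, 11, 18].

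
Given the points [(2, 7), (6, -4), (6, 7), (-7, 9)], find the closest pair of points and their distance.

Computing all pairwise distances among 4 points:

d((2, 7), (6, -4)) = 11.7047
d((2, 7), (6, 7)) = 4.0 <-- minimum
d((2, 7), (-7, 9)) = 9.2195
d((6, -4), (6, 7)) = 11.0
d((6, -4), (-7, 9)) = 18.3848
d((6, 7), (-7, 9)) = 13.1529

Closest pair: (2, 7) and (6, 7) with distance 4.0

The closest pair is (2, 7) and (6, 7) with Euclidean distance 4.0. For 4 points, brute-force pairwise comparison is shown above. For large n, the divide-and-conquer algorithm (sort by x, recurse on halves, check the dividing strip) achieves O(n log n).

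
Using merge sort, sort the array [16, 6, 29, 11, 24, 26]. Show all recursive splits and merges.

Merge sort trace:

Split: [16, 6, 29, 11, 24, 26] -> [16, 6, 29] and [11, 24, 26]
  Split: [16, 6, 29] -> [16] and [6, 29]
    Split: [6, 29] -> [6] and [29]
    Merge: [6] + [29] -> [6, 29]
  Merge: [16] + [6, 29] -> [6, 16, 29]
  Split: [11, 24, 26] -> [11] and [24, 26]
    Split: [24, 26] -> [24] and [26]
    Merge: [24] + [26] -> [24, 26]
  Merge: [11] + [24, 26] -> [11, 24, 26]
Merge: [6, 16, 29] + [11, 24, 26] -> [6, 11, 16, 24, 26, 29]

Final sorted array: [6, 11, 16, 24, 26, 29]

The merge sort proceeds by recursively splitting the array and merging sorted halves.
After all merges, the sorted array is [6, 11, 16, 24, 26, 29].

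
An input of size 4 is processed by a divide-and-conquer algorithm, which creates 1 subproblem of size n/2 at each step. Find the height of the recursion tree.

For divide and conquer with division factor 2:

Problem sizes at each level:
Level 0: 4
Level 1: 2
Level 2: 1

The root is level 0 and the size-1 base case is level 2 (the tree spans levels 0 through 2, i.e. 3 levels counting the root), so the depth is the number of divisions: log_2(4) = 2

The recursion tree depth is log_2(4) = 2. At each level, the problem size is divided by 2, so it takes 2 divisions to reduce to a base case of size 1. The algorithm makes 1 recursive call at each level.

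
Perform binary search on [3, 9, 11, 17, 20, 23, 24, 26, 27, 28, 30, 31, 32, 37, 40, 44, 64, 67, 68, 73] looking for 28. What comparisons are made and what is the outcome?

Binary search for 28 in [3, 9, 11, 17, 20, 23, 24, 26, 27, 28, 30, 31, 32, 37, 40, 44, 64, 67, 68, 73]:

lo=0, hi=19, mid=9, arr[mid]=28 -> Found target at index 9!

Binary search finds 28 at index 9 after 1 comparisons. The search repeatedly halves the search space by comparing with the middle element.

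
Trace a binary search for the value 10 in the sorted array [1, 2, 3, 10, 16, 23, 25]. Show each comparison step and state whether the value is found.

Binary search for 10 in [1, 2, 3, 10, 16, 23, 25]:

lo=0, hi=6, mid=3, arr[mid]=10 -> Found target at index 3!

Binary search finds 10 at index 3 after 1 comparisons. The search repeatedly halves the search space by comparing with the middle element.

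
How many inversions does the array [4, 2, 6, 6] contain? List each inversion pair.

Finding inversions in [4, 2, 6, 6]:

(0, 1): arr[0]=4 > arr[1]=2

Total inversions: 1

The array has 1 inversion(s): (0,1). Each pair (i,j) satisfies i < j and arr[i] > arr[j].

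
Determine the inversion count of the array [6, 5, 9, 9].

Finding inversions in [6, 5, 9, 9]:

(0, 1): arr[0]=6 > arr[1]=5

Total inversions: 1

The array has 1 inversion(s): (0,1). Each pair (i,j) satisfies i < j and arr[i] > arr[j].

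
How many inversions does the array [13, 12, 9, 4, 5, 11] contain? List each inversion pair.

Finding inversions in [13, 12, 9, 4, 5, 11]:

(0, 1): arr[0]=13 > arr[1]=12
(0, 2): arr[0]=13 > arr[2]=9
(0, 3): arr[0]=13 > arr[3]=4
(0, 4): arr[0]=13 > arr[4]=5
(0, 5): arr[0]=13 > arr[5]=11
(1, 2): arr[1]=12 > arr[2]=9
(1, 3): arr[1]=12 > arr[3]=4
(1, 4): arr[1]=12 > arr[4]=5
(1, 5): arr[1]=12 > arr[5]=11
(2, 3): arr[2]=9 > arr[3]=4
(2, 4): arr[2]=9 > arr[4]=5

Total inversions: 11

The array has 11 inversion(s): (0,1), (0,2), (0,3), (0,4), (0,5), (1,2), (1,3), (1,4), (1,5), (2,3), (2,4). Each pair (i,j) satisfies i < j and arr[i] > arr[j].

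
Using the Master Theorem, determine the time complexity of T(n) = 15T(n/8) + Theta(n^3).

Master Theorem for T(n) = 15T(n/8) + O(n^3):

a = 15, b = 8, c = 3
log_b(a) = log_8(15) = 1.3023

Case 3: c = 3 > log_8(15) = 1.3023
T(n) = O(n^3) = O(n^3)

For T(n) = 15T(n/8) + O(n^3): log_8(15) = 1.3023. This is Case 3 of the Master Theorem (c > log_b(a), work dominated by root), giving O(n^3).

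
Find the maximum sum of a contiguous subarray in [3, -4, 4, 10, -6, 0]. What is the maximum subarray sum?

Using Kadane's algorithm on [3, -4, 4, 10, -6, 0]:

Scanning through the array:
Position 1 (value -4): max_ending_here = -1, max_so_far = 3
Position 2 (value 4): max_ending_here = 4, max_so_far = 4
Position 3 (value 10): max_ending_here = 14, max_so_far = 14
Position 4 (value -6): max_ending_here = 8, max_so_far = 14
Position 5 (value 0): max_ending_here = 8, max_so_far = 14

Maximum subarray: [4, 10]
Maximum sum: 14

The maximum subarray is [4, 10] with sum 14. This subarray runs from index 2 to index 3.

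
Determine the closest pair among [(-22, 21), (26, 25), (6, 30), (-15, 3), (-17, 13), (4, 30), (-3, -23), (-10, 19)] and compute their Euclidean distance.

Computing all pairwise distances among 8 points:

d((-22, 21), (26, 25)) = 48.1664
d((-22, 21), (6, 30)) = 29.4109
d((-22, 21), (-15, 3)) = 19.3132
d((-22, 21), (-17, 13)) = 9.434
d((-22, 21), (4, 30)) = 27.5136
d((-22, 21), (-3, -23)) = 47.927
d((-22, 21), (-10, 19)) = 12.1655
d((26, 25), (6, 30)) = 20.6155
d((26, 25), (-15, 3)) = 46.5296
d((26, 25), (-17, 13)) = 44.643
d((26, 25), (4, 30)) = 22.561
d((26, 25), (-3, -23)) = 56.0803
d((26, 25), (-10, 19)) = 36.4966
d((6, 30), (-15, 3)) = 34.2053
d((6, 30), (-17, 13)) = 28.6007
d((6, 30), (4, 30)) = 2.0 <-- minimum
d((6, 30), (-3, -23)) = 53.7587
d((6, 30), (-10, 19)) = 19.4165
d((-15, 3), (-17, 13)) = 10.198
d((-15, 3), (4, 30)) = 33.0151
d((-15, 3), (-3, -23)) = 28.6356
d((-15, 3), (-10, 19)) = 16.7631
d((-17, 13), (4, 30)) = 27.0185
d((-17, 13), (-3, -23)) = 38.6264
d((-17, 13), (-10, 19)) = 9.2195
d((4, 30), (-3, -23)) = 53.4603
d((4, 30), (-10, 19)) = 17.8045
d((-3, -23), (-10, 19)) = 42.5793

Closest pair: (6, 30) and (4, 30) with distance 2.0

The closest pair is (6, 30) and (4, 30) with Euclidean distance 2.0. For 8 points, brute-force pairwise comparison is shown above. For large n, the divide-and-conquer algorithm (sort by x, recurse on halves, check the dividing strip) achieves O(n log n).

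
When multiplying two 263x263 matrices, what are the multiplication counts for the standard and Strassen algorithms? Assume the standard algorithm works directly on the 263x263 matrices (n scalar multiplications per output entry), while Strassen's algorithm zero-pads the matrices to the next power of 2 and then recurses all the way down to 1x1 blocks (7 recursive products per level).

Matrix multiplication for 263x263 matrices:

Strassen's algorithm requires power-of-2 dimensions. Pad 263x263 to 512x512 (next power of 2).

Standard algorithm: 263^3 = 18191447 multiplications
Strassen's algorithm: 7^(log2(512)) = 7^9 = 40353607 multiplications
Difference: 18191447 - 40353607 = -22162160 (Strassen uses MORE here due to padding overhead — for small or just-over-power-of-2 n, padding can outweigh the per-level savings)

Standard: 18191447 multiplications (263^3). Strassen: 40353607 multiplications (7^9, after padding to 512x512). Strassen reduces 8 recursive multiplications to 7 at each level.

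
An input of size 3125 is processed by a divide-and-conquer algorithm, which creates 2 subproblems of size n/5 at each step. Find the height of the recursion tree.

For divide and conquer with division factor 5:

Problem sizes at each level:
Level 0: 3125
Level 1: 625
Level 2: 125
Level 3: 25
Level 4: 5
Level 5: 1

The root is level 0 and the size-1 base case is level 5 (the tree spans levels 0 through 5, i.e. 6 levels counting the root), so the depth is the number of divisions: log_5(3125) = 5

The recursion tree depth is log_5(3125) = 5. At each level, the problem size is divided by 5, so it takes 5 divisions to reduce to a base case of size 1. The algorithm makes 2 recursive calls at each level.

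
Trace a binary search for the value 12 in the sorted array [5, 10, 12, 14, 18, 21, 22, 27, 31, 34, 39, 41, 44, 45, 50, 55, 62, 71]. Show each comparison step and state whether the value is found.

Binary search for 12 in [5, 10, 12, 14, 18, 21, 22, 27, 31, 34, 39, 41, 44, 45, 50, 55, 62, 71]:

lo=0, hi=17, mid=8, arr[mid]=31 -> 31 > 12, search left half
lo=0, hi=7, mid=3, arr[mid]=14 -> 14 > 12, search left half
lo=0, hi=2, mid=1, arr[mid]=10 -> 10 < 12, search right half
lo=2, hi=2, mid=2, arr[mid]=12 -> Found target at index 2!

Binary search finds 12 at index 2 after 4 comparisons. The search repeatedly halves the search space by comparing with the middle element.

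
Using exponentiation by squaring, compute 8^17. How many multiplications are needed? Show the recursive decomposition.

Computing 8^17 by squaring (build up from 8^1; each line after the first costs one multiplication):

8^1 = 8
8^2 = (8^1)^2 = 8^2 = 64
8^4 = (8^2)^2 = 64^2 = 4096
8^8 = (8^4)^2 = 4096^2 = 16777216
8^16 = (8^8)^2 = 16777216^2 = 281474976710656
8^17 = 8 * 8^16 = 8 * 281474976710656 = 2251799813685248

Result: 2251799813685248
Multiplications needed: 5 (5 lines after 8^1)

8^17 = 2251799813685248. Using exponentiation by squaring, this requires 5 multiplications. The key idea: if the exponent is even, square the half-power; if odd, multiply by the base once.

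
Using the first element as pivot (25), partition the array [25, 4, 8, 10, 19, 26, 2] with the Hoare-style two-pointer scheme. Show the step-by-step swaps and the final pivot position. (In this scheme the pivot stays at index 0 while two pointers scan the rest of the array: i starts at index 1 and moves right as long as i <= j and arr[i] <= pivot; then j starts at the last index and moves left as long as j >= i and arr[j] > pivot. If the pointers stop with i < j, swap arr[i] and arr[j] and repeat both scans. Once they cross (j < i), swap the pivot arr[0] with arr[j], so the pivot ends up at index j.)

Hoare-style two-pointer partition with pivot = 25:

Initial array: [25, 4, 8, 10, 19, 26, 2]

Pointers start at i = 1, j = 6.
i stops at index 5 (arr[5]=26 > 25), j stops at index 6 (arr[6]=2 <= 25): swap arr[5] and arr[6], array becomes [25, 4, 8, 10, 19, 2, 26]
i ends at 6, j ends at 5: the pointers have crossed (j < i), so scanning stops.

Swap pivot arr[0] with arr[5] to place pivot at position 5: [2, 4, 8, 10, 19, 25, 26]
Pivot position: 5

After partitioning with pivot 25, the array becomes [2, 4, 8, 10, 19, 25, 26]. The pivot is placed at index 5. All elements to the left of the pivot are <= 25, and all elements to the right are > 25.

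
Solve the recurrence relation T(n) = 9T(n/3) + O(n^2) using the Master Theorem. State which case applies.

Master Theorem for T(n) = 9T(n/3) + O(n^2):

a = 9, b = 3, c = 2
log_b(a) = log_3(9) = 2.0000

Case 2: c = 2 = log_3(9) = 2.0000
T(n) = O(n^2 log n) = O(n^2 log n)

For T(n) = 9T(n/3) + O(n^2): log_3(9) = 2.0000. This is Case 2 of the Master Theorem (c = log_b(a), equal work at all levels), giving O(n^2 log n).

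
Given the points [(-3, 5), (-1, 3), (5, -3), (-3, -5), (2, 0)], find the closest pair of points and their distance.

Computing all pairwise distances among 5 points:

d((-3, 5), (-1, 3)) = 2.8284 <-- minimum
d((-3, 5), (5, -3)) = 11.3137
d((-3, 5), (-3, -5)) = 10.0
d((-3, 5), (2, 0)) = 7.0711
d((-1, 3), (5, -3)) = 8.4853
d((-1, 3), (-3, -5)) = 8.2462
d((-1, 3), (2, 0)) = 4.2426
d((5, -3), (-3, -5)) = 8.2462
d((5, -3), (2, 0)) = 4.2426
d((-3, -5), (2, 0)) = 7.0711

Closest pair: (-3, 5) and (-1, 3) with distance 2.8284

The closest pair is (-3, 5) and (-1, 3) with Euclidean distance 2.8284. For 5 points, brute-force pairwise comparison is shown above. For large n, the divide-and-conquer algorithm (sort by x, recurse on halves, check the dividing strip) achieves O(n log n).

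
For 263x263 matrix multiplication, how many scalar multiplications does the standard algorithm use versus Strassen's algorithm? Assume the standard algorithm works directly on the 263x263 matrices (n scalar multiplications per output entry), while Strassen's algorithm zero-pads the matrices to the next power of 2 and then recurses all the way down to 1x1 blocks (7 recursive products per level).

Matrix multiplication for 263x263 matrices:

Strassen's algorithm requires power-of-2 dimensions. Pad 263x263 to 512x512 (next power of 2).

Standard algorithm: 263^3 = 18191447 multiplications
Strassen's algorithm: 7^(log2(512)) = 7^9 = 40353607 multiplications
Difference: 18191447 - 40353607 = -22162160 (Strassen uses MORE here due to padding overhead — for small or just-over-power-of-2 n, padding can outweigh the per-level savings)

Standard: 18191447 multiplications (263^3). Strassen: 40353607 multiplications (7^9, after padding to 512x512). Strassen reduces 8 recursive multiplications to 7 at each level.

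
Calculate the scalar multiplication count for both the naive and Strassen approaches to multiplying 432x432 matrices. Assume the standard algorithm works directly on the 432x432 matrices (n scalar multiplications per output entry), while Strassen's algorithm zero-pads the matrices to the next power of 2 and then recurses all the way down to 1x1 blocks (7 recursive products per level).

Matrix multiplication for 432x432 matrices:

Strassen's algorithm requires power-of-2 dimensions. Pad 432x432 to 512x512 (next power of 2).

Standard algorithm: 432^3 = 80621568 multiplications
Strassen's algorithm: 7^(log2(512)) = 7^9 = 40353607 multiplications
Savings: 80621568 - 40353607 = 40267961 multiplications

Standard: 80621568 multiplications (432^3). Strassen: 40353607 multiplications (7^9, after padding to 512x512). Strassen reduces 8 recursive multiplications to 7 at each level.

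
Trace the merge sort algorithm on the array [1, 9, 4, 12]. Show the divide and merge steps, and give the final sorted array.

Merge sort trace:

Split: [1, 9, 4, 12] -> [1, 9] and [4, 12]
  Split: [1, 9] -> [1] and [9]
  Merge: [1] + [9] -> [1, 9]
  Split: [4, 12] -> [4] and [12]
  Merge: [4] + [12] -> [4, 12]
Merge: [1, 9] + [4, 12] -> [1, 4, 9, 12]

Final sorted array: [1, 4, 9, 12]

The merge sort proceeds by recursively splitting the array and merging sorted halves.
After all merges, the sorted array is [1, 4, 9, 12].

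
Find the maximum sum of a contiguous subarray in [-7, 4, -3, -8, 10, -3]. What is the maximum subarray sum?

Using Kadane's algorithm on [-7, 4, -3, -8, 10, -3]:

Scanning through the array:
Position 1 (value 4): max_ending_here = 4, max_so_far = 4
Position 2 (value -3): max_ending_here = 1, max_so_far = 4
Position 3 (value -8): max_ending_here = -7, max_so_far = 4
Position 4 (value 10): max_ending_here = 10, max_so_far = 10
Position 5 (value -3): max_ending_here = 7, max_so_far = 10

Maximum subarray: [10]
Maximum sum: 10

The maximum subarray is [10] with sum 10. This subarray runs from index 4 to index 4.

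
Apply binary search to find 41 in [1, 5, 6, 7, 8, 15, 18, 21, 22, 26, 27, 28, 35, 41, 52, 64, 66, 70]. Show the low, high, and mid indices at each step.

Binary search for 41 in [1, 5, 6, 7, 8, 15, 18, 21, 22, 26, 27, 28, 35, 41, 52, 64, 66, 70]:

lo=0, hi=17, mid=8, arr[mid]=22 -> 22 < 41, search right half
lo=9, hi=17, mid=13, arr[mid]=41 -> Found target at index 13!

Binary search finds 41 at index 13 after 2 comparisons. The search repeatedly halves the search space by comparing with the middle element.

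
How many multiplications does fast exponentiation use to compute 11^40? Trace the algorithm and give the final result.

Computing 11^40 by squaring (build up from 11^1; each line after the first costs one multiplication):

11^1 = 11
11^2 = (11^1)^2 = 11^2 = 121
11^4 = (11^2)^2 = 121^2 = 14641
11^5 = 11 * 11^4 = 11 * 14641 = 161051
11^10 = (11^5)^2 = 161051^2 = 25937424601
11^20 = (11^10)^2 = 25937424601^2 = 672749994932560009201
11^40 = (11^20)^2 = 672749994932560009201^2 = 452592555681759518058893560348969204658401

Result: 452592555681759518058893560348969204658401
Multiplications needed: 6 (6 lines after 11^1)

11^40 = 452592555681759518058893560348969204658401. Using exponentiation by squaring, this requires 6 multiplications. The key idea: if the exponent is even, square the half-power; if odd, multiply by the base once.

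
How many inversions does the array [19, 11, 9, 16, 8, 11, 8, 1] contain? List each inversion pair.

Finding inversions in [19, 11, 9, 16, 8, 11, 8, 1]:

(0, 1): arr[0]=19 > arr[1]=11
(0, 2): arr[0]=19 > arr[2]=9
(0, 3): arr[0]=19 > arr[3]=16
(0, 4): arr[0]=19 > arr[4]=8
(0, 5): arr[0]=19 > arr[5]=11
(0, 6): arr[0]=19 > arr[6]=8
(0, 7): arr[0]=19 > arr[7]=1
(1, 2): arr[1]=11 > arr[2]=9
(1, 4): arr[1]=11 > arr[4]=8
(1, 6): arr[1]=11 > arr[6]=8
(1, 7): arr[1]=11 > arr[7]=1
(2, 4): arr[2]=9 > arr[4]=8
(2, 6): arr[2]=9 > arr[6]=8
(2, 7): arr[2]=9 > arr[7]=1
(3, 4): arr[3]=16 > arr[4]=8
(3, 5): arr[3]=16 > arr[5]=11
(3, 6): arr[3]=16 > arr[6]=8
(3, 7): arr[3]=16 > arr[7]=1
(4, 7): arr[4]=8 > arr[7]=1
(5, 6): arr[5]=11 > arr[6]=8
(5, 7): arr[5]=11 > arr[7]=1
(6, 7): arr[6]=8 > arr[7]=1

Total inversions: 22

The array has 22 inversion(s): (0,1), (0,2), (0,3), (0,4), (0,5), (0,6), (0,7), (1,2), (1,4), (1,6), (1,7), (2,4), (2,6), (2,7), (3,4), (3,5), (3,6), (3,7), (4,7), (5,6), (5,7), (6,7). Each pair (i,j) satisfies i < j and arr[i] > arr[j].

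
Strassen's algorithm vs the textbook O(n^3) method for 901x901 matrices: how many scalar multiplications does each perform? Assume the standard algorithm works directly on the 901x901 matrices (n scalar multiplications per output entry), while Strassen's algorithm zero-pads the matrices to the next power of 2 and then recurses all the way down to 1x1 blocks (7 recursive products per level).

Matrix multiplication for 901x901 matrices:

Strassen's algorithm requires power-of-2 dimensions. Pad 901x901 to 1024x1024 (next power of 2).

Standard algorithm: 901^3 = 731432701 multiplications
Strassen's algorithm: 7^(log2(1024)) = 7^10 = 282475249 multiplications
Savings: 731432701 - 282475249 = 448957452 multiplications

Standard: 731432701 multiplications (901^3). Strassen: 282475249 multiplications (7^10, after padding to 1024x1024). Strassen reduces 8 recursive multiplications to 7 at each level.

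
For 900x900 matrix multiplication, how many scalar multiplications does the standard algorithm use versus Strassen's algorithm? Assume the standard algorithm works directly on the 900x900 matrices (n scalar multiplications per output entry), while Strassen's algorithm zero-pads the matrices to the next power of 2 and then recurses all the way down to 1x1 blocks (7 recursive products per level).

Matrix multiplication for 900x900 matrices:

Strassen's algorithm requires power-of-2 dimensions. Pad 900x900 to 1024x1024 (next power of 2).

Standard algorithm: 900^3 = 729000000 multiplications
Strassen's algorithm: 7^(log2(1024)) = 7^10 = 282475249 multiplications
Savings: 729000000 - 282475249 = 446524751 multiplications

Standard: 729000000 multiplications (900^3). Strassen: 282475249 multiplications (7^10, after padding to 1024x1024). Strassen reduces 8 recursive multiplications to 7 at each level.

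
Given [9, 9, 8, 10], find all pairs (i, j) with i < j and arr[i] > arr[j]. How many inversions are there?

Finding inversions in [9, 9, 8, 10]:

(0, 2): arr[0]=9 > arr[2]=8
(1, 2): arr[1]=9 > arr[2]=8

Total inversions: 2

The array has 2 inversion(s): (0,2), (1,2). Each pair (i,j) satisfies i < j and arr[i] > arr[j].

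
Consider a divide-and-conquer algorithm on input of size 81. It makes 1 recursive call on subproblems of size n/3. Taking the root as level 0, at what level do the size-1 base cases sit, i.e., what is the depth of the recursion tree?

For divide and conquer with division factor 3:

Problem sizes at each level:
Level 0: 81
Level 1: 27
Level 2: 9
Level 3: 3
Level 4: 1

The root is level 0 and the size-1 base case is level 4 (the tree spans levels 0 through 4, i.e. 5 levels counting the root), so the depth is the number of divisions: log_3(81) = 4

The recursion tree depth is log_3(81) = 4. At each level, the problem size is divided by 3, so it takes 4 divisions to reduce to a base case of size 1. The algorithm makes 1 recursive call at each level.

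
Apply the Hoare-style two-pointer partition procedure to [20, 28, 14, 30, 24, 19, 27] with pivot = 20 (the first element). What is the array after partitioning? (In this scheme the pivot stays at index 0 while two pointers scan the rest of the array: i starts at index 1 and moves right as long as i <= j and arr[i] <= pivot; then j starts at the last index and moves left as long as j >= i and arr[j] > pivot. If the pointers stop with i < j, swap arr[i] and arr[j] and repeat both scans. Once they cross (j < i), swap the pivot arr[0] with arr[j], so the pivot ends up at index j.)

Hoare-style two-pointer partition with pivot = 20:

Initial array: [20, 28, 14, 30, 24, 19, 27]

Pointers start at i = 1, j = 6.
i stops at index 1 (arr[1]=28 > 20), j stops at index 5 (arr[5]=19 <= 20): swap arr[1] and arr[5], array becomes [20, 19, 14, 30, 24, 28, 27]
i ends at 3, j ends at 2: the pointers have crossed (j < i), so scanning stops.

Swap pivot arr[0] with arr[2] to place pivot at position 2: [14, 19, 20, 30, 24, 28, 27]
Pivot position: 2

After partitioning with pivot 20, the array becomes [14, 19, 20, 30, 24, 28, 27]. The pivot is placed at index 2. All elements to the left of the pivot are <= 20, and all elements to the right are > 20.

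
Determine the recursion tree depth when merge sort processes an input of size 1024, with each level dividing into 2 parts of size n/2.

For divide and conquer with division factor 2:

Problem sizes at each level:
Level 0: 1024
Level 1: 512
Level 2: 256
Level 3: 128
Level 4: 64
Level 5: 32
Level 6: 16
Level 7: 8
Level 8: 4
Level 9: 2
Level 10: 1

The root is level 0 and the size-1 base case is level 10 (the tree spans levels 0 through 10, i.e. 11 levels counting the root), so the depth is the number of divisions: log_2(1024) = 10

The recursion tree depth is log_2(1024) = 10. At each level, the problem size is divided by 2, so it takes 10 divisions to reduce to a base case of size 1. The algorithm makes 2 recursive calls at each level.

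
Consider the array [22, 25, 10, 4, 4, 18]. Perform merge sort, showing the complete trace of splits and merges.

Merge sort trace:

Split: [22, 25, 10, 4, 4, 18] -> [22, 25, 10] and [4, 4, 18]
  Split: [22, 25, 10] -> [22] and [25, 10]
    Split: [25, 10] -> [25] and [10]
    Merge: [25] + [10] -> [10, 25]
  Merge: [22] + [10, 25] -> [10, 22, 25]
  Split: [4, 4, 18] -> [4] and [4, 18]
    Split: [4, 18] -> [4] and [18]
    Merge: [4] + [18] -> [4, 18]
  Merge: [4] + [4, 18] -> [4, 4, 18]
Merge: [10, 22, 25] + [4, 4, 18] -> [4, 4, 10, 18, 22, 25]

Final sorted array: [4, 4, 10, 18, 22, 25]

The merge sort proceeds by recursively splitting the array and merging sorted halves.
After all merges, the sorted array is [4, 4, 10, 18, 22, 25].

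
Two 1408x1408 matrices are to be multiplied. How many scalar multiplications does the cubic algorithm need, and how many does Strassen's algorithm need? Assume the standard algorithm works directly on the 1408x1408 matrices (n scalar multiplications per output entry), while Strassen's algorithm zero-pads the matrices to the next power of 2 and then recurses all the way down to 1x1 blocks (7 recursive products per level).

Matrix multiplication for 1408x1408 matrices:

Strassen's algorithm requires power-of-2 dimensions. Pad 1408x1408 to 2048x2048 (next power of 2).

Standard algorithm: 1408^3 = 2791309312 multiplications
Strassen's algorithm: 7^(log2(2048)) = 7^11 = 1977326743 multiplications
Savings: 2791309312 - 1977326743 = 813982569 multiplications

Standard: 2791309312 multiplications (1408^3). Strassen: 1977326743 multiplications (7^11, after padding to 2048x2048). Strassen reduces 8 recursive multiplications to 7 at each level.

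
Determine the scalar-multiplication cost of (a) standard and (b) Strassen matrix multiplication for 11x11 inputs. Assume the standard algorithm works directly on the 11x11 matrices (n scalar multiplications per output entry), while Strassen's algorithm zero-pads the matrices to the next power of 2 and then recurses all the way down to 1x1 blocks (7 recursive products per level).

Matrix multiplication for 11x11 matrices:

Strassen's algorithm requires power-of-2 dimensions. Pad 11x11 to 16x16 (next power of 2).

Standard algorithm: 11^3 = 1331 multiplications
Strassen's algorithm: 7^(log2(16)) = 7^4 = 2401 multiplications
Difference: 1331 - 2401 = -1070 (Strassen uses MORE here due to padding overhead — for small or just-over-power-of-2 n, padding can outweigh the per-level savings)

Standard: 1331 multiplications (11^3). Strassen: 2401 multiplications (7^4, after padding to 16x16). Strassen reduces 8 recursive multiplications to 7 at each level.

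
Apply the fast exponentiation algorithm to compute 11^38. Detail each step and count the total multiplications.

Computing 11^38 by squaring (build up from 11^1; each line after the first costs one multiplication):

11^1 = 11
11^2 = (11^1)^2 = 11^2 = 121
11^4 = (11^2)^2 = 121^2 = 14641
11^8 = (11^4)^2 = 14641^2 = 214358881
11^9 = 11 * 11^8 = 11 * 214358881 = 2357947691
11^18 = (11^9)^2 = 2357947691^2 = 5559917313492231481
11^19 = 11 * 11^18 = 11 * 5559917313492231481 = 61159090448414546291
11^38 = (11^19)^2 = 61159090448414546291^2 = 3740434344477351388916475705363381856681

Result: 3740434344477351388916475705363381856681
Multiplications needed: 7 (7 lines after 11^1)

11^38 = 3740434344477351388916475705363381856681. Using exponentiation by squaring, this requires 7 multiplications. The key idea: if the exponent is even, square the half-power; if odd, multiply by the base once.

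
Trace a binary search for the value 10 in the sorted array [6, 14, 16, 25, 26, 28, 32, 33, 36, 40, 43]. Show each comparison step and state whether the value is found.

Binary search for 10 in [6, 14, 16, 25, 26, 28, 32, 33, 36, 40, 43]:

lo=0, hi=10, mid=5, arr[mid]=28 -> 28 > 10, search left half
lo=0, hi=4, mid=2, arr[mid]=16 -> 16 > 10, search left half
lo=0, hi=1, mid=0, arr[mid]=6 -> 6 < 10, search right half
lo=1, hi=1, mid=1, arr[mid]=14 -> 14 > 10, search left half
lo=1 > hi=0, target 10 not found

Binary search determines that 10 is not in the array after 4 comparisons. The search space was exhausted without finding the target.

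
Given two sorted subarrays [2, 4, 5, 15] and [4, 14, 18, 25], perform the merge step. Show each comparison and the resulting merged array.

Merging process:

Compare 2 vs 4: take 2 from left. Merged: [2]
Compare 4 vs 4: take 4 from left. Merged: [2, 4]
Compare 5 vs 4: take 4 from right. Merged: [2, 4, 4]
Compare 5 vs 14: take 5 from left. Merged: [2, 4, 4, 5]
Compare 15 vs 14: take 14 from right. Merged: [2, 4, 4, 5, 14]
Compare 15 vs 18: take 15 from left. Merged: [2, 4, 4, 5, 14, 15]
Append remaining from right: [18, 25]. Merged: [2, 4, 4, 5, 14, 15, 18, 25]

Final merged array: [2, 4, 4, 5, 14, 15, 18, 25]
Total comparisons: 6

The merged array is [2, 4, 4, 5, 14, 15, 18, 25], requiring 6 comparisons. The merge step runs in O(n) time where n is the total number of elements.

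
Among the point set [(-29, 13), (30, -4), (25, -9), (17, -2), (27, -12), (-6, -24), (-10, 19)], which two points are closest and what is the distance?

Computing all pairwise distances among 7 points:

d((-29, 13), (30, -4)) = 61.4003
d((-29, 13), (25, -9)) = 58.3095
d((-29, 13), (17, -2)) = 48.3839
d((-29, 13), (27, -12)) = 61.327
d((-29, 13), (-6, -24)) = 43.566
d((-29, 13), (-10, 19)) = 19.9249
d((30, -4), (25, -9)) = 7.0711
d((30, -4), (17, -2)) = 13.1529
d((30, -4), (27, -12)) = 8.544
d((30, -4), (-6, -24)) = 41.1825
d((30, -4), (-10, 19)) = 46.1411
d((25, -9), (17, -2)) = 10.6301
d((25, -9), (27, -12)) = 3.6056 <-- minimum
d((25, -9), (-6, -24)) = 34.4384
d((25, -9), (-10, 19)) = 44.8219
d((17, -2), (27, -12)) = 14.1421
d((17, -2), (-6, -24)) = 31.8277
d((17, -2), (-10, 19)) = 34.2053
d((27, -12), (-6, -24)) = 35.1141
d((27, -12), (-10, 19)) = 48.2701
d((-6, -24), (-10, 19)) = 43.1856

Closest pair: (25, -9) and (27, -12) with distance 3.6056

The closest pair is (25, -9) and (27, -12) with Euclidean distance 3.6056. For 7 points, brute-force pairwise comparison is shown above. For large n, the divide-and-conquer algorithm (sort by x, recurse on halves, check the dividing strip) achieves O(n log n).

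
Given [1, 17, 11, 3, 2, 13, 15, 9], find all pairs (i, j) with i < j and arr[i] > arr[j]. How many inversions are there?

Finding inversions in [1, 17, 11, 3, 2, 13, 15, 9]:

(1, 2): arr[1]=17 > arr[2]=11
(1, 3): arr[1]=17 > arr[3]=3
(1, 4): arr[1]=17 > arr[4]=2
(1, 5): arr[1]=17 > arr[5]=13
(1, 6): arr[1]=17 > arr[6]=15
(1, 7): arr[1]=17 > arr[7]=9
(2, 3): arr[2]=11 > arr[3]=3
(2, 4): arr[2]=11 > arr[4]=2
(2, 7): arr[2]=11 > arr[7]=9
(3, 4): arr[3]=3 > arr[4]=2
(5, 7): arr[5]=13 > arr[7]=9
(6, 7): arr[6]=15 > arr[7]=9

Total inversions: 12

The array has 12 inversion(s): (1,2), (1,3), (1,4), (1,5), (1,6), (1,7), (2,3), (2,4), (2,7), (3,4), (5,7), (6,7). Each pair (i,j) satisfies i < j and arr[i] > arr[j].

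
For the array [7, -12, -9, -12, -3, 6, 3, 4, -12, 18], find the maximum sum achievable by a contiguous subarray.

Using Kadane's algorithm on [7, -12, -9, -12, -3, 6, 3, 4, -12, 18]:

Scanning through the array:
Position 1 (value -12): max_ending_here = -5, max_so_far = 7
Position 2 (value -9): max_ending_here = -9, max_so_far = 7
Position 3 (value -12): max_ending_here = -12, max_so_far = 7
Position 4 (value -3): max_ending_here = -3, max_so_far = 7
Position 5 (value 6): max_ending_here = 6, max_so_far = 7
Position 6 (value 3): max_ending_here = 9, max_so_far = 9
Position 7 (value 4): max_ending_here = 13, max_so_far = 13
Position 8 (value -12): max_ending_here = 1, max_so_far = 13
Position 9 (value 18): max_ending_here = 19, max_so_far = 19

Maximum subarray: [6, 3, 4, -12, 18]
Maximum sum: 19

The maximum subarray is [6, 3, 4, -12, 18] with sum 19. This subarray runs from index 5 to index 9.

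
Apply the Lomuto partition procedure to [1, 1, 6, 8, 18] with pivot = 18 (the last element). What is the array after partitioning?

Lomuto partition with pivot = 18:

Initial array: [1, 1, 6, 8, 18]

arr[0]=1 <= 18: swap with position 0, array becomes [1, 1, 6, 8, 18]
arr[1]=1 <= 18: swap with position 1, array becomes [1, 1, 6, 8, 18]
arr[2]=6 <= 18: swap with position 2, array becomes [1, 1, 6, 8, 18]
arr[3]=8 <= 18: swap with position 3, array becomes [1, 1, 6, 8, 18]

Place pivot at position 4: [1, 1, 6, 8, 18]
Pivot position: 4

After partitioning with pivot 18, the array becomes [1, 1, 6, 8, 18]. The pivot is placed at index 4. All elements to the left of the pivot are <= 18, and all elements to the right are > 18.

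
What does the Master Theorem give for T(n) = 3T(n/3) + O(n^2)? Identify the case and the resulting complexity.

Master Theorem for T(n) = 3T(n/3) + O(n^2):

a = 3, b = 3, c = 2
log_b(a) = log_3(3) = 1.0000

Case 3: c = 2 > log_3(3) = 1.0000
T(n) = O(n^2) = O(n^2)

For T(n) = 3T(n/3) + O(n^2): log_3(3) = 1.0000. This is Case 3 of the Master Theorem (c > log_b(a), work dominated by root), giving O(n^2).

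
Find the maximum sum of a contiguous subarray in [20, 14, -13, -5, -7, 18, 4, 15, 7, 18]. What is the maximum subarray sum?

Using Kadane's algorithm on [20, 14, -13, -5, -7, 18, 4, 15, 7, 18]:

Scanning through the array:
Position 1 (value 14): max_ending_here = 34, max_so_far = 34
Position 2 (value -13): max_ending_here = 21, max_so_far = 34
Position 3 (value -5): max_ending_here = 16, max_so_far = 34
Position 4 (value -7): max_ending_here = 9, max_so_far = 34
Position 5 (value 18): max_ending_here = 27, max_so_far = 34
Position 6 (value 4): max_ending_here = 31, max_so_far = 34
Position 7 (value 15): max_ending_here = 46, max_so_far = 46
Position 8 (value 7): max_ending_here = 53, max_so_far = 53
Position 9 (value 18): max_ending_here = 71, max_so_far = 71

Maximum subarray: [20, 14, -13, -5, -7, 18, 4, 15, 7, 18]
Maximum sum: 71

The maximum subarray is [20, 14, -13, -5, -7, 18, 4, 15, 7, 18] with sum 71. This subarray runs from index 0 to index 9.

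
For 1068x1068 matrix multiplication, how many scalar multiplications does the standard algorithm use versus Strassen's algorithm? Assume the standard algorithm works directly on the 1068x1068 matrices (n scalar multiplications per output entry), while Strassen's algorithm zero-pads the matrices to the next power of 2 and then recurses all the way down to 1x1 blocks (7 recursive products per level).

Matrix multiplication for 1068x1068 matrices:

Strassen's algorithm requires power-of-2 dimensions. Pad 1068x1068 to 2048x2048 (next power of 2).

Standard algorithm: 1068^3 = 1218186432 multiplications
Strassen's algorithm: 7^(log2(2048)) = 7^11 = 1977326743 multiplications
Difference: 1218186432 - 1977326743 = -759140311 (Strassen uses MORE here due to padding overhead — for small or just-over-power-of-2 n, padding can outweigh the per-level savings)

Standard: 1218186432 multiplications (1068^3). Strassen: 1977326743 multiplications (7^11, after padding to 2048x2048). Strassen reduces 8 recursive multiplications to 7 at each level.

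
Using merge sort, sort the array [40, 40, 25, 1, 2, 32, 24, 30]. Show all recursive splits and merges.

Merge sort trace:

Split: [40, 40, 25, 1, 2, 32, 24, 30] -> [40, 40, 25, 1] and [2, 32, 24, 30]
  Split: [40, 40, 25, 1] -> [40, 40] and [25, 1]
    Split: [40, 40] -> [40] and [40]
    Merge: [40] + [40] -> [40, 40]
    Split: [25, 1] -> [25] and [1]
    Merge: [25] + [1] -> [1, 25]
  Merge: [40, 40] + [1, 25] -> [1, 25, 40, 40]
  Split: [2, 32, 24, 30] -> [2, 32] and [24, 30]
    Split: [2, 32] -> [2] and [32]
    Merge: [2] + [32] -> [2, 32]
    Split: [24, 30] -> [24] and [30]
    Merge: [24] + [30] -> [24, 30]
  Merge: [2, 32] + [24, 30] -> [2, 24, 30, 32]
Merge: [1, 25, 40, 40] + [2, 24, 30, 32] -> [1, 2, 24, 25, 30, 32, 40, 40]

Final sorted array: [1, 2, 24, 25, 30, 32, 40, 40]

The merge sort proceeds by recursively splitting the array and merging sorted halves.
After all merges, the sorted array is [1, 2, 24, 25, 30, 32, 40, 40].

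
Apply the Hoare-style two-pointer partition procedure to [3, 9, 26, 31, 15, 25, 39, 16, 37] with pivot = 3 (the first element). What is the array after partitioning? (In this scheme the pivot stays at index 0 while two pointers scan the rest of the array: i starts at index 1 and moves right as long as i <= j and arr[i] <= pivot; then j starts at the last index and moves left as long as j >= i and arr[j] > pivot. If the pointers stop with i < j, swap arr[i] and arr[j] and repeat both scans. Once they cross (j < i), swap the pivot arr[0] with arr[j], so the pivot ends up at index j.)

Hoare-style two-pointer partition with pivot = 3:

Initial array: [3, 9, 26, 31, 15, 25, 39, 16, 37]

Pointers start at i = 1, j = 8.
i ends at 1, j ends at 0: the pointers have crossed (j < i), so scanning stops.

j = 0, so swapping arr[0] with arr[j] leaves the pivot at position 0: [3, 9, 26, 31, 15, 25, 39, 16, 37]
Pivot position: 0

After partitioning with pivot 3, the array becomes [3, 9, 26, 31, 15, 25, 39, 16, 37]. The pivot is placed at index 0. All elements to the left of the pivot are <= 3, and all elements to the right are > 3.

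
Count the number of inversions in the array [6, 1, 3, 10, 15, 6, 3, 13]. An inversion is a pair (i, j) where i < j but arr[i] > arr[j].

Finding inversions in [6, 1, 3, 10, 15, 6, 3, 13]:

(0, 1): arr[0]=6 > arr[1]=1
(0, 2): arr[0]=6 > arr[2]=3
(0, 6): arr[0]=6 > arr[6]=3
(3, 5): arr[3]=10 > arr[5]=6
(3, 6): arr[3]=10 > arr[6]=3
(4, 5): arr[4]=15 > arr[5]=6
(4, 6): arr[4]=15 > arr[6]=3
(4, 7): arr[4]=15 > arr[7]=13
(5, 6): arr[5]=6 > arr[6]=3

Total inversions: 9

The array has 9 inversion(s): (0,1), (0,2), (0,6), (3,5), (3,6), (4,5), (4,6), (4,7), (5,6). Each pair (i,j) satisfies i < j and arr[i] > arr[j].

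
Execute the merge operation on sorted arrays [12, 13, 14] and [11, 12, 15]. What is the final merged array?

Merging process:

Compare 12 vs 11: take 11 from right. Merged: [11]
Compare 12 vs 12: take 12 from left. Merged: [11, 12]
Compare 13 vs 12: take 12 from right. Merged: [11, 12, 12]
Compare 13 vs 15: take 13 from left. Merged: [11, 12, 12, 13]
Compare 14 vs 15: take 14 from left. Merged: [11, 12, 12, 13, 14]
Append remaining from right: [15]. Merged: [11, 12, 12, 13, 14, 15]

Final merged array: [11, 12, 12, 13, 14, 15]
Total comparisons: 5

The merged array is [11, 12, 12, 13, 14, 15], requiring 5 comparisons. The merge step runs in O(n) time where n is the total number of elements.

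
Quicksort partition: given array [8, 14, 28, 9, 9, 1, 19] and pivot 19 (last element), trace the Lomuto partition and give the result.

Lomuto partition with pivot = 19:

Initial array: [8, 14, 28, 9, 9, 1, 19]

arr[0]=8 <= 19: swap with position 0, array becomes [8, 14, 28, 9, 9, 1, 19]
arr[1]=14 <= 19: swap with position 1, array becomes [8, 14, 28, 9, 9, 1, 19]
arr[2]=28 > 19: no swap
arr[3]=9 <= 19: swap with position 2, array becomes [8, 14, 9, 28, 9, 1, 19]
arr[4]=9 <= 19: swap with position 3, array becomes [8, 14, 9, 9, 28, 1, 19]
arr[5]=1 <= 19: swap with position 4, array becomes [8, 14, 9, 9, 1, 28, 19]

Place pivot at position 5: [8, 14, 9, 9, 1, 19, 28]
Pivot position: 5

After partitioning with pivot 19, the array becomes [8, 14, 9, 9, 1, 19, 28]. The pivot is placed at index 5. All elements to the left of the pivot are <= 19, and all elements to the right are > 19.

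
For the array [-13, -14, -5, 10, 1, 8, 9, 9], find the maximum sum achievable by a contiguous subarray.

Using Kadane's algorithm on [-13, -14, -5, 10, 1, 8, 9, 9]:

Scanning through the array:
Position 1 (value -14): max_ending_here = -14, max_so_far = -13
Position 2 (value -5): max_ending_here = -5, max_so_far = -5
Position 3 (value 10): max_ending_here = 10, max_so_far = 10
Position 4 (value 1): max_ending_here = 11, max_so_far = 11
Position 5 (value 8): max_ending_here = 19, max_so_far = 19
Position 6 (value 9): max_ending_here = 28, max_so_far = 28
Position 7 (value 9): max_ending_here = 37, max_so_far = 37

Maximum subarray: [10, 1, 8, 9, 9]
Maximum sum: 37

The maximum subarray is [10, 1, 8, 9, 9] with sum 37. This subarray runs from index 3 to index 7.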